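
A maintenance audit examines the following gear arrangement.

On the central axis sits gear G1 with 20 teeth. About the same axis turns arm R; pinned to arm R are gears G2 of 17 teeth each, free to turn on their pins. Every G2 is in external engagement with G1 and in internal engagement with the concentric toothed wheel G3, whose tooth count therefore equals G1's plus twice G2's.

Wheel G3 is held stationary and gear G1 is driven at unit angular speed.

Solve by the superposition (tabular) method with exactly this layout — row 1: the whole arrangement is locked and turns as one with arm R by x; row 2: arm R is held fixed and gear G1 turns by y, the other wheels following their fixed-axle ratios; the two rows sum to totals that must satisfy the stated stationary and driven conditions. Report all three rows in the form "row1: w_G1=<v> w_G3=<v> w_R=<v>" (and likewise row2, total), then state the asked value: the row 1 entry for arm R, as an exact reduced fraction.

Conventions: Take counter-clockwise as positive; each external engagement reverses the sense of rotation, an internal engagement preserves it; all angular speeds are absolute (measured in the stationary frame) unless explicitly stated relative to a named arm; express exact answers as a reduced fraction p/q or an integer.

class = planetary set [G3 = 20+2·17 = 54; Willis about the carrier]
superposition row 1 [locked train]: every member turns x
superposition row 2 [arm held]: sun y, ring −(20/54)·y, arm 0
boundary: total ω_ring = x − (20/54)·y = 0 and total ω_sun = x + y = 1  ⇒  y = 27/37, x = 10/37
row 2 ring = −(20/54)·27/37 = -10/37
totals (row 1 + row 2): sun 10/37 + 27/37 = 1, ring 10/37 + (-10/37) = 0, arm 10/37 + 0 = 10/37
asked cell (row1, arm) = 10/37

row1: w_G1=10/37 w_G3=10/37 w_R=10/37
row2: w_G1=27/37 w_G3=-10/37 w_R=0
total: w_G1=1 w_G3=0 w_R=10/37
asked value: 10/37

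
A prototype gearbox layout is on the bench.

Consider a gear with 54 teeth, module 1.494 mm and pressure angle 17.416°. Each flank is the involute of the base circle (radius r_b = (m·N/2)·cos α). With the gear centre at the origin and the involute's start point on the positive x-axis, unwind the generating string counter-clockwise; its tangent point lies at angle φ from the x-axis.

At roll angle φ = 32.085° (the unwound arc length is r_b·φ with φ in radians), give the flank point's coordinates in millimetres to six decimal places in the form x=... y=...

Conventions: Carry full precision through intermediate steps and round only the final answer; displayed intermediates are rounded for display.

x=44.058645 y=2.183085

class = single-mesh tooth geometry [base-circle involute, m = 1.494, 54T]
pitch radius r_p = m·N/2 = 1.494·54/2 = 40.338000
base radius r_b = r_p·cos α = 40.338000·cos 17.416° = 38.488776
roll angle φ = 32.085° = 0.55998889 rad
x = r_b·(cos φ + φ·sin φ) = 44.058645
y = r_b·(sin φ − φ·cos φ) = 2.183085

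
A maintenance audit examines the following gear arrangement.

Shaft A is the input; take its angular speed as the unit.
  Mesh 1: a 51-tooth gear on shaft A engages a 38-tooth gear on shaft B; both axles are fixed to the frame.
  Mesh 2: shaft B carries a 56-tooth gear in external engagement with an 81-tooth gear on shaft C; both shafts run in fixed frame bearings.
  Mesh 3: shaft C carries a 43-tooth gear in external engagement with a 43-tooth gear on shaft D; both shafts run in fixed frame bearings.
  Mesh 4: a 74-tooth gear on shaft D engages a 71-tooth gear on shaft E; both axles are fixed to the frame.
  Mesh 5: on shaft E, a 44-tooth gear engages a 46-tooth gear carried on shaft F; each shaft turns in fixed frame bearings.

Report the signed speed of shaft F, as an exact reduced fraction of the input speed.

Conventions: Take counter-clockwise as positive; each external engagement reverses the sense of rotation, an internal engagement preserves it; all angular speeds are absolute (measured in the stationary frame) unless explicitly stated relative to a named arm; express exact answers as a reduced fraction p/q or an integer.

5-mesh fixed-axis compound train (all bearings frame-fixed)
mesh 1 [51T→38T]: |ω|/ω_in = 1×51/38 = 51/38, sense flips to −
mesh 2 [56T→81T]: |ω|/ω_in = (51/38)×56/81 = 476/513, sense flips to +
mesh 3 [43T→43T]: |ω|/ω_in = (476/513)×43/43 = 476/513, sense flips to −
mesh 4 [74T→71T]: |ω|/ω_in = (476/513)×74/71 = 35224/36423, sense flips to +
mesh 5 [44T→46T]: |ω|/ω_in = (35224/36423)×44/46 = 774928/837729, sense flips to −
signed output speed (× input speed) = -774928/837729

-774928/837729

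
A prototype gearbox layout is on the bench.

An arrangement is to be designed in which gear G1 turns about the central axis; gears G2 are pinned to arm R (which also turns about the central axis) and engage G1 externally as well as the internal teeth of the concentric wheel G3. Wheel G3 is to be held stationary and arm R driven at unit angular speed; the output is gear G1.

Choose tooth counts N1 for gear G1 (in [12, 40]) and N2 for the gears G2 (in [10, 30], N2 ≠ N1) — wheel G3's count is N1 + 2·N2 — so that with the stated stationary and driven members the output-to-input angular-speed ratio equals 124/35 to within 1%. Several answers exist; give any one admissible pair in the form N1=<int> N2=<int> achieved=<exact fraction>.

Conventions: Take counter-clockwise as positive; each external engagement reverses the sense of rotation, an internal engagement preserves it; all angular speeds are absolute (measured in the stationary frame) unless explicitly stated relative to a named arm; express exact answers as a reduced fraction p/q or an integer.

topology: planetary set — design target 124/35, arm = carrier (Willis)
Willis with ω_ring = 0: ω_sun/ω_arm = (N1+N3)/N1; set equal to 124/35  ⇒  N3/N1 = 124/35 − 1 = 89/35
N3 = N1 + 2·N2  ⇒  N2/N1 = (N3/N1 − 1)/2 = (89/35 − 1)/2 = 27/35
smallest multiple with N1 ≥ 12 and N2 ≥ 10: k = 1  ⇒  N1 = 1·35 = 35, N2 = 1·27 = 27 (N1 ≤ 40, N2 ≤ 30, N2 ≠ N1 ✓), N3 = 35 + 2·27 = 89
check: (N1+N3)/N1 with N1 = 35, N3 = 89 gives 124/35; |achieved − target| = 0 ≤ 31/875 ✓

N1=35 N2=27 achieved=124/35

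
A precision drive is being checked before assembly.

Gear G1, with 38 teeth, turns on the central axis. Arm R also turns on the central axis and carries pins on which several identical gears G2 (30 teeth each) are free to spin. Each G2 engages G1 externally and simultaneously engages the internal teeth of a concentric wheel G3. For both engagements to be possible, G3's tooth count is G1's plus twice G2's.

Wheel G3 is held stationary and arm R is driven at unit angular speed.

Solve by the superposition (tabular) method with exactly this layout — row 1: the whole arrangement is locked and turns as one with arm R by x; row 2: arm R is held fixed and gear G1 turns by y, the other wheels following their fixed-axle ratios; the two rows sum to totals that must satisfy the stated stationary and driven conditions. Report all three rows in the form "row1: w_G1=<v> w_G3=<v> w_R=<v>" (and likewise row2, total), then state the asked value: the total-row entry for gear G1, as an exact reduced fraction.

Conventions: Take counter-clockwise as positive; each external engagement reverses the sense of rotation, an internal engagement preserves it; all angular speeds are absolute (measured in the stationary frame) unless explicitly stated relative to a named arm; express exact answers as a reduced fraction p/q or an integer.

row1: w_G1=1 w_G3=1 w_R=1
row2: w_G1=49/19 w_G3=-1 w_R=0
total: w_G1=68/19 w_G3=0 w_R=1
asked value: 68/19

planetary set (38T centre, 30T on arm, 98T internal) — Willis relation
row 1 (train locked, turned with arm): all members turn x
row 2 — arm fixed, fixed-axis ratios: sun y, ring −(38/98)·y, arm 0
boundary: total ω_ring = x − (38/98)·y = 0 and total ω_arm = x = 1  ⇒  y = 49/19, x = 1
row 2 ring = −(38/98)·49/19 = -1
totals (row 1 + row 2): sun 1 + 49/19 = 68/19, ring 1 + (-1) = 0, arm 1 + 0 = 1
asked cell (total, sun) = 68/19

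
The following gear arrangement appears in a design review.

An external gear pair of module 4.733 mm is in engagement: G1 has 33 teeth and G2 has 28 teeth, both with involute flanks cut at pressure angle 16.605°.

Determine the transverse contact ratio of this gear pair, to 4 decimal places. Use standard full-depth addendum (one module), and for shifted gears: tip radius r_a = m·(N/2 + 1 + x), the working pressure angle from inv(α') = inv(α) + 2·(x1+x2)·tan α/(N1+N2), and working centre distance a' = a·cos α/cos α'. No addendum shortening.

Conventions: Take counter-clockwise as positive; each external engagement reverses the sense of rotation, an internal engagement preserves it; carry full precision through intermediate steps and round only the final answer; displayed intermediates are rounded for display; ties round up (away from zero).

topology: single-mesh involute geometry — m = 4.733, 33T/28T pair
base radii: r_b1 = 74.837775, r_b2 = 63.498718
tip radii: r_a1 = 82.827500, r_a2 = 70.995000
no profile shift: α' = α, a' = a
action lengths: √(r_a1²−r_b1²) = 35.492283, √(r_a2²−r_b2²) = 31.752210
base pitch p_b = π·m·cos α = 14.249079
CR = (35.492283 + 31.752210 − 144.356500·sin 16.60500°)/14.249079 = 1.824079
contact ratio ≈ 1.8241

1.8241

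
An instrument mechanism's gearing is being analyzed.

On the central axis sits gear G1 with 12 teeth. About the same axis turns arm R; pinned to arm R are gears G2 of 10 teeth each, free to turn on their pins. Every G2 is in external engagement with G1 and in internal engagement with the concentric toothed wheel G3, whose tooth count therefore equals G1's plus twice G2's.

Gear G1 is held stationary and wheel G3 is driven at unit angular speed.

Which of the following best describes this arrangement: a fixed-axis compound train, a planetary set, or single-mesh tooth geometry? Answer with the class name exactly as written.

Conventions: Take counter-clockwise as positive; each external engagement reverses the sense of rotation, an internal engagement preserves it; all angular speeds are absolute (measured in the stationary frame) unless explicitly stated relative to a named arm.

planetary set

planetary set (12T centre, 10T on arm, 32T internal) — Willis relation
classification: planetary set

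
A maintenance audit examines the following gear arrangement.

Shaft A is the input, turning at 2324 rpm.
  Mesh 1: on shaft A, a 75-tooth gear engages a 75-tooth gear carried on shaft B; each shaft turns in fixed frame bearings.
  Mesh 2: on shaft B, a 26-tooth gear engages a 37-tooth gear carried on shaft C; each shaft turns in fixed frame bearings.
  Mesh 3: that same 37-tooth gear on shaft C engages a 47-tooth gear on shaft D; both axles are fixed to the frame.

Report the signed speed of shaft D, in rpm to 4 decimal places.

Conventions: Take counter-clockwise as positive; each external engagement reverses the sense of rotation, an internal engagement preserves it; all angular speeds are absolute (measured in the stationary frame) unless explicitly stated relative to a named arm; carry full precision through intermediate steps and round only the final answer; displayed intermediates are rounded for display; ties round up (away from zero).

-1285.6170 rpm

class = fixed-axis compound train [3 meshes; 3 ratios multiply, 3 sense flips]
mesh 1 [75T→75T]: ω = 2324.0000×75/75 = 2324.0000 rpm, sense flips to −
mesh 2 [26T→37T]: ω = 2324.0000×26/37 = 1633.0811 rpm, sense flips to +
mesh 3 [37T→47T]: ω = 1633.0811×37/47 = 1285.6170 rpm, sense flips to −
signed output speed = -1285.6170 rpm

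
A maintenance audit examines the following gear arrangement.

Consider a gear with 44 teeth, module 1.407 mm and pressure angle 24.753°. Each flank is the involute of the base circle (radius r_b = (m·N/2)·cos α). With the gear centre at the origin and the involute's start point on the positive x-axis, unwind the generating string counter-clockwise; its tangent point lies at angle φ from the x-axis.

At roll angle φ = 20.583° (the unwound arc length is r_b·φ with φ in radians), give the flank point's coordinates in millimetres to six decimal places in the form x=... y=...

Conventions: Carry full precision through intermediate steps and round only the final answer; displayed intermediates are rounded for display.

class = single-mesh tooth geometry [base-circle involute, m = 1.407, 44T]
pitch radius r_p = m·N/2 = 1.407·44/2 = 30.954000
base radius r_b = r_p·cos α = 30.954000·cos 24.753° = 28.109985
roll angle φ = 20.583° = 0.35924112 rad
x = r_b·(cos φ + φ·sin φ) = 29.865738
y = r_b·(sin φ − φ·cos φ) = 0.428827

x=29.865738 y=0.428827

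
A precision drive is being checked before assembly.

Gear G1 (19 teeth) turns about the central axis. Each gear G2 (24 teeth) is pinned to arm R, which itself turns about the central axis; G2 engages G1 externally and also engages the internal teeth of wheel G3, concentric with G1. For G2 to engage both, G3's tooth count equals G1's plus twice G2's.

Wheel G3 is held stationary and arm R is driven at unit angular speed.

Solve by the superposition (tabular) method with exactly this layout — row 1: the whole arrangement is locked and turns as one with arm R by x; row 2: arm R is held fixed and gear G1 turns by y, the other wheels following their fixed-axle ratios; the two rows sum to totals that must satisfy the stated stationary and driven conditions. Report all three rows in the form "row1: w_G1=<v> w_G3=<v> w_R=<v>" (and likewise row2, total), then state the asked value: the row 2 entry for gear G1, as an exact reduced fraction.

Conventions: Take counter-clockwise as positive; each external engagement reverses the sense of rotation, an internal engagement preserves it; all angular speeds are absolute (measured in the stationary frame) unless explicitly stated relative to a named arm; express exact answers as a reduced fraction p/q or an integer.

class = planetary set [G3 = 19+2·24 = 67; Willis about the carrier]
row 1: whole set turns with the arm by x
superposition row 2 [arm held]: sun y, ring −(19/67)·y, arm 0
boundary: total ω_ring = x − (19/67)·y = 0 and total ω_arm = x = 1  ⇒  y = 67/19, x = 1
row 2 ring = −(19/67)·67/19 = -1
totals (row 1 + row 2): sun 1 + 67/19 = 86/19, ring 1 + (-1) = 0, arm 1 + 0 = 1
asked cell (row2, sun) = 67/19

row1: w_G1=1 w_G3=1 w_R=1
row2: w_G1=67/19 w_G3=-1 w_R=0
total: w_G1=86/19 w_G3=0 w_R=1
asked value: 67/19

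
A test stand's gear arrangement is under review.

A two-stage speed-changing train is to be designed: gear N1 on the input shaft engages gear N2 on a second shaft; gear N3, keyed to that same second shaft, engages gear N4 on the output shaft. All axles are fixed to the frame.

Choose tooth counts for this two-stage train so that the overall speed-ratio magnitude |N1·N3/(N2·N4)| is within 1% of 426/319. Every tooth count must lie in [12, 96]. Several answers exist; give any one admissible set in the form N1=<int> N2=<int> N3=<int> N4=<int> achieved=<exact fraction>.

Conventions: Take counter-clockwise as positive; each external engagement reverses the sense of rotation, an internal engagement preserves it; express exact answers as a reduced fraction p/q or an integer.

2-stage fixed-axis compound train for ratio 426/319
target = 426/319 in lowest terms: an exact hit needs N1·N3 = k·426 and N2·N4 = k·319 for one integer k, every count in [12, 96]; additionally prefer no 1:1 stage (N1 ≠ N2, N3 ≠ N4)
k = 1: no 1:1-free in-range split of k·426 and k·319 into factor pairs; take k = 2
k = 2: N1·N3 = 852 = 12·71, N2·N4 = 638 = 22·29
achieved = 12·71/(22·29) = 426/319; |achieved − target| = 0 ≤ 213/15950 ✓

N1=12 N2=22 N3=71 N4=29 achieved=426/319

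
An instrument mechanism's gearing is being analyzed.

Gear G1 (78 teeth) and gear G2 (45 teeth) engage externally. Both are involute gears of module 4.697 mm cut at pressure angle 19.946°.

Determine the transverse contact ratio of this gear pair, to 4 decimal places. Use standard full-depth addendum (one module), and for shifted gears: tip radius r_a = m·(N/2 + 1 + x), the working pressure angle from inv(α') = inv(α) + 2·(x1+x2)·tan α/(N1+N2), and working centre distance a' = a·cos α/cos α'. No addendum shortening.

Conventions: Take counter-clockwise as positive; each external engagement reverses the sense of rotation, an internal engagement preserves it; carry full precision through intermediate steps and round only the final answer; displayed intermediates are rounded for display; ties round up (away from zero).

single-mesh involute tooth geometry (78T engaging 45T at module 4.697)
base radii: r_b1 = 172.194685, r_b2 = 99.343088
tip radii: r_a1 = 187.880000, r_a2 = 110.379500
no profile shift: α' = α, a' = a
action lengths: √(r_a1²−r_b1²) = 75.152410, √(r_a2²−r_b2²) = 48.110134
base pitch p_b = π·m·cos α = 13.870912
CR = (75.152410 + 48.110134 − 288.865500·sin 19.94600°)/13.870912 = 1.782190
contact ratio ≈ 1.7822

1.7822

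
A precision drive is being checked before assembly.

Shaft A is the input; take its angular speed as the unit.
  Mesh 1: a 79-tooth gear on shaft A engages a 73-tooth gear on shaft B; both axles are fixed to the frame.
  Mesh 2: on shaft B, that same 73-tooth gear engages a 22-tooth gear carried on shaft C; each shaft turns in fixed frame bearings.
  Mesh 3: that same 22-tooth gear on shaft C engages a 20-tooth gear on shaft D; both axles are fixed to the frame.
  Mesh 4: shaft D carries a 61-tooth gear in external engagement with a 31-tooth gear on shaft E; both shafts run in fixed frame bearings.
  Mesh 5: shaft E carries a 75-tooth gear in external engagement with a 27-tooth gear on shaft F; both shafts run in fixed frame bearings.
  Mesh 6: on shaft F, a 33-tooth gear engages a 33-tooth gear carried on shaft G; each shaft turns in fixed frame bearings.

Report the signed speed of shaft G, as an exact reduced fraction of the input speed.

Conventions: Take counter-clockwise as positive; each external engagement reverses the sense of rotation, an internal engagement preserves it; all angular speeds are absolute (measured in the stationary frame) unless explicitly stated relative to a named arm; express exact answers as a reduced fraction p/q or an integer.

24095/1116

6-mesh fixed-axis compound train (all bearings frame-fixed)
mesh 1 [79T→73T]: |ω|/ω_in = 1×79/73 = 79/73, sense flips to −
mesh 2 [73T→22T]: |ω|/ω_in = (79/73)×73/22 = 79/22, sense flips to +
mesh 3 [22T→20T]: |ω|/ω_in = (79/22)×22/20 = 79/20, sense flips to −
mesh 4 [61T→31T]: |ω|/ω_in = (79/20)×61/31 = 4819/620, sense flips to +
mesh 5 [75T→27T]: |ω|/ω_in = (4819/620)×75/27 = 24095/1116, sense flips to −
mesh 6 [33T→33T]: |ω|/ω_in = (24095/1116)×33/33 = 24095/1116, sense flips to +
signed output speed (× input speed) = 24095/1116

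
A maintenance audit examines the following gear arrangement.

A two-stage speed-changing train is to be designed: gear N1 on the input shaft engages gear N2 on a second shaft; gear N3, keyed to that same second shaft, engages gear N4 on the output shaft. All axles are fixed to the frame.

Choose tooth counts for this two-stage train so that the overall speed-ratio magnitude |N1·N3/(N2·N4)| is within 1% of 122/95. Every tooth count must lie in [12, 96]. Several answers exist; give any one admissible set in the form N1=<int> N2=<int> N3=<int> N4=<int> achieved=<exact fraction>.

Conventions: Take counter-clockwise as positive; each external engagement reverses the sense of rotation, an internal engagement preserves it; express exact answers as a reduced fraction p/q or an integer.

N1=12 N2=15 N3=61 N4=38 achieved=122/95

2-stage fixed-axis compound train for ratio 122/95
target = 122/95 in lowest terms: an exact hit needs N1·N3 = k·122 and N2·N4 = k·95 for one integer k, every count in [12, 96]; additionally prefer no 1:1 stage (N1 ≠ N2, N3 ≠ N4)
k = 1…5: no 1:1-free in-range split of k·122 and k·95 into factor pairs; take k = 6
k = 6: N1·N3 = 732 = 12·61, N2·N4 = 570 = 15·38
achieved = 12·61/(15·38) = 122/95; |achieved − target| = 0 ≤ 61/4750 ✓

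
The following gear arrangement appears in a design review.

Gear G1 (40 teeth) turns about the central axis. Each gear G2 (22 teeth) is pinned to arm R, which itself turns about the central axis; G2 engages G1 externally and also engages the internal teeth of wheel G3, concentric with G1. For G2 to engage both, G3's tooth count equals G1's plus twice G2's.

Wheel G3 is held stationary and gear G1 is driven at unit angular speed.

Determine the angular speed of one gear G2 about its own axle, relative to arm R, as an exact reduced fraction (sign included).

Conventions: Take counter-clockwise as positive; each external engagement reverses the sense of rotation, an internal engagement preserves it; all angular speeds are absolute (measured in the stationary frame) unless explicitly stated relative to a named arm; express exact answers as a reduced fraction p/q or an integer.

-420/341

class = planetary set [G3 = 40+2·22 = 84; Willis about the carrier]
ring teeth: 40 + 2·22 = 84
40(ω_sun−ω_arm) = −84(ω_ring−ω_arm),  ω_ring = 0, ω_sun = 1
40(1−ω_arm) = −84(0−ω_arm)  ⇒  124·ω_arm = 40  ⇒  ω_arm = 10/31
sun–planet mesh: 40·(1−10/31) = −22·(ω_p−ω_arm)  ⇒  ω_p−ω_arm = -420/341
exact speed ratio = -420/341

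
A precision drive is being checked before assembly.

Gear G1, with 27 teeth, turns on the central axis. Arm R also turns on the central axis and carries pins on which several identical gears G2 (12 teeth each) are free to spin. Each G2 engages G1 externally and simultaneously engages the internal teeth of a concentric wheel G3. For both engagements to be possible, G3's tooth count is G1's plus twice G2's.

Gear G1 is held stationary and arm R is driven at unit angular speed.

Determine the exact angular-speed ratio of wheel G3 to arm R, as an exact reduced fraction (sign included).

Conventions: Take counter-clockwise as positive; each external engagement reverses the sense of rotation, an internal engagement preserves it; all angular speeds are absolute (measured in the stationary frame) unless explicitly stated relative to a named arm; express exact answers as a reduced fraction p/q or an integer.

topology: planetary set — G1 27T / G2 12T / G3 51T, arm = carrier (Willis)
ring teeth: 27 + 2·12 = 51
27(ω_sun−ω_arm) = −51(ω_ring−ω_arm),  ω_sun = 0, ω_arm = 1
ω_ring = 1 − (27/51)(0−1) = 26/17
ω_out/ω_in = 26/17

26/17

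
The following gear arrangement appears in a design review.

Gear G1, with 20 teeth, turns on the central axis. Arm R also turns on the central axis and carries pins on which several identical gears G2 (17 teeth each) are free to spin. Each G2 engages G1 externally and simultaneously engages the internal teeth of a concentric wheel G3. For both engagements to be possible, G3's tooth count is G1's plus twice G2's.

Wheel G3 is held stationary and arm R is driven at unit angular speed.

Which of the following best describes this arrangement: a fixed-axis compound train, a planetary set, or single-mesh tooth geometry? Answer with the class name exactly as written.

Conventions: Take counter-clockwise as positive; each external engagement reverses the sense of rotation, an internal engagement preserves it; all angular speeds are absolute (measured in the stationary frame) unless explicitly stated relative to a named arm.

topology: planetary set — G1 20T / G2 17T / G3 54T, arm = carrier (Willis)
classification: planetary set

planetary set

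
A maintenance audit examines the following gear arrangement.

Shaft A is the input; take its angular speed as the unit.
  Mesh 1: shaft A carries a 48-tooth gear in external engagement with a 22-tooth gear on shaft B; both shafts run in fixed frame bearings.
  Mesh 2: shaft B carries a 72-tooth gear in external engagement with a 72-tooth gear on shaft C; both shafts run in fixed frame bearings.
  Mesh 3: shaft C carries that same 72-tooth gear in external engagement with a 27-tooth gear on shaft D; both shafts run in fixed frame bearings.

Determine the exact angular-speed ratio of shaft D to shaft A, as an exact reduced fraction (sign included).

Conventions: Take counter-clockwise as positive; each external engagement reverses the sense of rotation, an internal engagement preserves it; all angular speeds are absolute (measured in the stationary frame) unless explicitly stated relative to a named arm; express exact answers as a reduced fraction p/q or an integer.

class = fixed-axis compound train [3 meshes; 3 ratios multiply, 3 sense flips]
mesh 1 [48T→22T]: running ratio 24/11, sense −
mesh 2 [72T→72T]: running ratio 24/11, sense +
mesh 3 [72T→27T]: running ratio 64/11, sense −
ω_out/ω_in = -64/11

-64/11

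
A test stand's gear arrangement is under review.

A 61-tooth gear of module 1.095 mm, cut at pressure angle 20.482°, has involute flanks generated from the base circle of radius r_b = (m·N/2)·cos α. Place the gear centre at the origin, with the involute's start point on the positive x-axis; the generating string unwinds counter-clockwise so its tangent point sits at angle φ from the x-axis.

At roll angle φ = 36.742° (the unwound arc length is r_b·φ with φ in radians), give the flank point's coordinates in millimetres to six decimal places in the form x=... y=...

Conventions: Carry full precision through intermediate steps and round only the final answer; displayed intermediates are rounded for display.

class = single-mesh tooth geometry [base-circle involute, m = 1.095, 61T]
pitch radius r_p = m·N/2 = 1.095·61/2 = 33.397500
base radius r_b = r_p·cos α = 33.397500·cos 20.482° = 31.286182
roll angle φ = 36.742° = 0.64126887 rad
x = r_b·(cos φ + φ·sin φ) = 37.072641
y = r_b·(sin φ − φ·cos φ) = 2.638677

x=37.072641 y=2.638677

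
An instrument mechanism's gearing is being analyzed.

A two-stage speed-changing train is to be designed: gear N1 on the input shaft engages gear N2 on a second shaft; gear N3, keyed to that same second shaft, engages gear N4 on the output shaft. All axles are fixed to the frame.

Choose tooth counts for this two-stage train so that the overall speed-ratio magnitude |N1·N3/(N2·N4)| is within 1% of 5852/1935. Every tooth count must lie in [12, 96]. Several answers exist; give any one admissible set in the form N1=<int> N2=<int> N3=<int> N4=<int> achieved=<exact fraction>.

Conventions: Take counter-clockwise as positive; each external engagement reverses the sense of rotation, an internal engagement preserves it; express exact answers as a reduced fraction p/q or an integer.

design class (target 5852/1935): fixed-axis compound train
target = 5852/1935 in lowest terms: an exact hit needs N1·N3 = k·5852 and N2·N4 = k·1935 for one integer k, every count in [12, 96]; additionally prefer no 1:1 stage (N1 ≠ N2, N3 ≠ N4)
k = 1: N1·N3 = 5852 = 76·77, N2·N4 = 1935 = 43·45
achieved = 76·77/(43·45) = 5852/1935; |achieved − target| = 0 ≤ 1463/48375 ✓

N1=76 N2=43 N3=77 N4=45 achieved=5852/1935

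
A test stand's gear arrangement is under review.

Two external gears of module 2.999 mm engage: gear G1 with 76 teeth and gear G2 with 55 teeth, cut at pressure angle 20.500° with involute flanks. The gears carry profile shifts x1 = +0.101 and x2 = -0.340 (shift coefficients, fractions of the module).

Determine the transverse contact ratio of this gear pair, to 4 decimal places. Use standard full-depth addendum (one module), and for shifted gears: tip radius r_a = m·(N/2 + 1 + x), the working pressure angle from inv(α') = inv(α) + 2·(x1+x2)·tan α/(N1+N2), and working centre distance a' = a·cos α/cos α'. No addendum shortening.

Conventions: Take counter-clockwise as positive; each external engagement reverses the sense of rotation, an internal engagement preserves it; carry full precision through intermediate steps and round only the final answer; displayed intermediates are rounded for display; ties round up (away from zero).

class = single-mesh tooth geometry [involute pair 76T × 55T, m = 2.999]
base radii: r_b1 = 106.745036, r_b2 = 77.249697
tip radii: r_a1 = 117.263899, r_a2 = 84.451840
inv(α') = inv(20.500°) + 2·(+0.101-0.340)·tan α/(76+55) = 0.01472793  ⇒  α' = 19.92337°
a' = a·cos α / cos α' = 196.4345·cos 20.500°/cos 19.92337° = 195.708006
action lengths: √(r_a1²−r_b1²) = 48.541933, √(r_a2²−r_b2²) = 34.126201
base pitch p_b = π·m·cos α = 8.824985
CR = (48.541933 + 34.126201 − 195.708006·sin 19.92337°)/8.824985 = 1.810552
contact ratio ≈ 1.8106

1.8106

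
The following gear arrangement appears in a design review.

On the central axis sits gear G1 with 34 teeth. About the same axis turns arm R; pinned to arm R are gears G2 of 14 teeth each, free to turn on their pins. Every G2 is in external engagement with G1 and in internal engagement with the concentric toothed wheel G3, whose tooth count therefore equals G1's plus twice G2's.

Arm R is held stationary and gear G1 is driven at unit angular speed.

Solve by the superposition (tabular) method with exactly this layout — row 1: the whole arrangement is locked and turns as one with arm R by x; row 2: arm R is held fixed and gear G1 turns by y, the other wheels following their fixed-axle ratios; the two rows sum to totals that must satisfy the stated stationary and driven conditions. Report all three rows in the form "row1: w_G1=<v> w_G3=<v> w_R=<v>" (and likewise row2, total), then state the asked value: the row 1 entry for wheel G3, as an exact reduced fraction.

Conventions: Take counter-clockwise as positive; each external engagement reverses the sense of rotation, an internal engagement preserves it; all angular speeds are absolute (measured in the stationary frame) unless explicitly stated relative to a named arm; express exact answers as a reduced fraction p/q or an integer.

class = planetary set [G3 = 34+2·14 = 62; Willis about the carrier]
row 1: whole set turns with the arm by x
row 2 (arm held, sun turns y): ω_ring = −(34/62)·y, ω_arm = 0
boundary: total ω_arm = x = 0 and total ω_sun = x + y = 1  ⇒  y = 1, x = 0
row 2 ring = −(34/62)·1 = -17/31
totals (row 1 + row 2): sun 0 + 1 = 1, ring 0 + (-17/31) = -17/31, arm 0 + 0 = 0
asked cell (row1, ring) = 0

row1: w_G1=0 w_G3=0 w_R=0
row2: w_G1=1 w_G3=-17/31 w_R=0
total: w_G1=1 w_G3=-17/31 w_R=0
asked value: 0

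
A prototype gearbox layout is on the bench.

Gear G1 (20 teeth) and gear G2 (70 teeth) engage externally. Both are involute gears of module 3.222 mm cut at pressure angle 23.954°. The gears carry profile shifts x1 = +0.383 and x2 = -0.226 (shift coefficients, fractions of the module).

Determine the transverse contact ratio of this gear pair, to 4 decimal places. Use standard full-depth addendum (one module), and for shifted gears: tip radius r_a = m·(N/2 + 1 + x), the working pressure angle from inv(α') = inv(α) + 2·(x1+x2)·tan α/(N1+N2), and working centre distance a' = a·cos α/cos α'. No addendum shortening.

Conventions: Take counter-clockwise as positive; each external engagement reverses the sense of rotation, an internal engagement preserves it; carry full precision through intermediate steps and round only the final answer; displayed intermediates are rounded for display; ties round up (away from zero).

recognized (one external pair, fixed centres): single-mesh tooth geometry, m = 3.222, N1 = 20, N2 = 70
base radii: r_b1 = 29.444947, r_b2 = 103.057313
tip radii: r_a1 = 36.676026, r_a2 = 115.263828
inv(α') = inv(23.954°) + 2·(+0.383-0.226)·tan α/(20+70) = 0.02774086  ⇒  α' = 24.39473°
a' = a·cos α / cos α' = 144.9900·cos 23.954°/cos 24.39473° = 145.491500
action lengths: √(r_a1²−r_b1²) = 21.866093, √(r_a2²−r_b2²) = 51.623060
base pitch p_b = π·m·cos α = 9.250403
CR = (21.866093 + 51.623060 − 145.491500·sin 24.39473°)/9.250403 = 1.448386
contact ratio ≈ 1.4484

1.4484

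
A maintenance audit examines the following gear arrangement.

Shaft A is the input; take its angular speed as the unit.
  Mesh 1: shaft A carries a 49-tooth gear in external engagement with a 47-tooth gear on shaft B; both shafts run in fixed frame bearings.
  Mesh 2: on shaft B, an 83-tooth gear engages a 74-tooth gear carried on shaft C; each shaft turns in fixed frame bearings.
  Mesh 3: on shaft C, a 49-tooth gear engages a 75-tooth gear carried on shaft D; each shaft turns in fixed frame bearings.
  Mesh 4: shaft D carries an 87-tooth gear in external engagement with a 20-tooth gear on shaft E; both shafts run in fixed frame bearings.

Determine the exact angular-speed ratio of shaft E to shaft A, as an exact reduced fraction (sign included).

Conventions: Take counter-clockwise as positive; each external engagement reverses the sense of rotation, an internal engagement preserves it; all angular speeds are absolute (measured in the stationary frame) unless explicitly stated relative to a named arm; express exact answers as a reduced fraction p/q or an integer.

class = fixed-axis compound train [4 meshes; 4 ratios multiply, 4 sense flips]
mesh 1 [49T→47T]: running ratio 49/47, sense −
mesh 2 [83T→74T]: running ratio 4067/3478, sense +
mesh 3 [49T→75T]: running ratio 199283/260850, sense −
mesh 4 [87T→20T]: running ratio 5779207/1739000, sense +
ω_out/ω_in = 5779207/1739000

5779207/1739000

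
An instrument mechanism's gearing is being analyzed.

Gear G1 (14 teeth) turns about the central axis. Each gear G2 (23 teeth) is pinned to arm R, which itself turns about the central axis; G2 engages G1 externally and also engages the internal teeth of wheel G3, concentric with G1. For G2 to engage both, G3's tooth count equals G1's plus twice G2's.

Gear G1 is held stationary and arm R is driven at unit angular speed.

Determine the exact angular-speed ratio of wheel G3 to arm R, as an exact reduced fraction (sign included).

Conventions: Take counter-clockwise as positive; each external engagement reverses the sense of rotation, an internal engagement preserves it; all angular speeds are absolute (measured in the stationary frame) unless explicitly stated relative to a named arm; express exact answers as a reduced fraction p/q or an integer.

topology: planetary set — G1 14T / G2 23T / G3 60T, arm = carrier (Willis)
ring teeth: 14 + 2·23 = 60
14(ω_sun−ω_arm) = −60(ω_ring−ω_arm),  ω_sun = 0, ω_arm = 1
ω_ring = 1 − (14/60)(0−1) = 37/30
ω_out/ω_in = 37/30

37/30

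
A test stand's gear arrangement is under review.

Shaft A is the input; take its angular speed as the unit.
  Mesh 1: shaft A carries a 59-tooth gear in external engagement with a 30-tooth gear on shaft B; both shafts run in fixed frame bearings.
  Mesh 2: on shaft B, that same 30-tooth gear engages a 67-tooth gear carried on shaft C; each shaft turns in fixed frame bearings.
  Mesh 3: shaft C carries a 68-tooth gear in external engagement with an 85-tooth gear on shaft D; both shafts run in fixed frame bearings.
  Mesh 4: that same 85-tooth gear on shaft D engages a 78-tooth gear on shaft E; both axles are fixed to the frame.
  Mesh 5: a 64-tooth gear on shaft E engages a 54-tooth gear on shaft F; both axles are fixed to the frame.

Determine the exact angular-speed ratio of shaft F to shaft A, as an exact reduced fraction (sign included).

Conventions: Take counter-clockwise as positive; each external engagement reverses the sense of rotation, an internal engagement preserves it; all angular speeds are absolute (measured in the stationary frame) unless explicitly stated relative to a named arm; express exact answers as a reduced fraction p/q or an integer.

-64192/70551

class = fixed-axis compound train [5 meshes; 5 ratios multiply, 5 sense flips]
mesh 1 [59T→30T]: running ratio 59/30, sense −
mesh 2 [30T→67T]: running ratio 59/67, sense +
mesh 3 [68T→85T]: running ratio 236/335, sense −
mesh 4 [85T→78T]: running ratio 2006/2613, sense +
mesh 5 [64T→54T]: running ratio 64192/70551, sense −
ω_out/ω_in = -64192/70551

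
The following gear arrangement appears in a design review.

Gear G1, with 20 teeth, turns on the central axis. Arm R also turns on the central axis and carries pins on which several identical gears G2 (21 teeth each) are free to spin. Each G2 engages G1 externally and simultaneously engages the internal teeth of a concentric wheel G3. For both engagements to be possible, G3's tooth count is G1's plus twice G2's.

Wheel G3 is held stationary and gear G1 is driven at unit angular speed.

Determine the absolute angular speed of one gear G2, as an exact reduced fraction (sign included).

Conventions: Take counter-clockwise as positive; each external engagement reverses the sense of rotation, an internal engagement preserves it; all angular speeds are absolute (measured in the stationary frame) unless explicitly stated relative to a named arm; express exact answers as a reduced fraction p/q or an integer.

-10/21

recognized (axles ride arm R): planetary set, 20/21/62 teeth
ring teeth: 20 + 2·21 = 62
20(ω_sun−ω_arm) = −62(ω_ring−ω_arm),  ω_ring = 0, ω_sun = 1
20(1−ω_arm) = −62(0−ω_arm)  ⇒  82·ω_arm = 20  ⇒  ω_arm = 10/41
sun–planet mesh: 20·(1−10/41) = −21·(ω_p−ω_arm)  ⇒  ω_p−ω_arm = -620/861
ω_p = 10/41 − 620/861 = -10/21
exact speed ratio = -10/21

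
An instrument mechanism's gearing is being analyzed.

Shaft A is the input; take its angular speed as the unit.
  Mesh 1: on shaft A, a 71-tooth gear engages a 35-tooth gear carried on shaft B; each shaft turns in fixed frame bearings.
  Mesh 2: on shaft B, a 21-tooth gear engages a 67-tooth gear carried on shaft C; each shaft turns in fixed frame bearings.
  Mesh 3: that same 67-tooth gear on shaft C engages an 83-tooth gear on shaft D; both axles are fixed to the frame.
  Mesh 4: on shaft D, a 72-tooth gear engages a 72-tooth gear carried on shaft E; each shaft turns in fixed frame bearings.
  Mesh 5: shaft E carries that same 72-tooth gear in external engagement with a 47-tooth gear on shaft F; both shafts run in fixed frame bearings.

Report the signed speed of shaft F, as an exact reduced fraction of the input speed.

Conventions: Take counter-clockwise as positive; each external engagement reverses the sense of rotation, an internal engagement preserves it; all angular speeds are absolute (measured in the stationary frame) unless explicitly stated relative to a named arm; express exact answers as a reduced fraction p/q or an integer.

5-mesh fixed-axis compound train (all bearings frame-fixed)
mesh 1 [71T→35T]: |ω|/ω_in = 1×71/35 = 71/35, sense flips to −
mesh 2 [21T→67T]: |ω|/ω_in = (71/35)×21/67 = 213/335, sense flips to +
mesh 3 [67T→83T]: |ω|/ω_in = (213/335)×67/83 = 213/415, sense flips to −
mesh 4 [72T→72T]: |ω|/ω_in = (213/415)×72/72 = 213/415, sense flips to +
mesh 5 [72T→47T]: |ω|/ω_in = (213/415)×72/47 = 15336/19505, sense flips to −
signed output speed (× input speed) = -15336/19505

-15336/19505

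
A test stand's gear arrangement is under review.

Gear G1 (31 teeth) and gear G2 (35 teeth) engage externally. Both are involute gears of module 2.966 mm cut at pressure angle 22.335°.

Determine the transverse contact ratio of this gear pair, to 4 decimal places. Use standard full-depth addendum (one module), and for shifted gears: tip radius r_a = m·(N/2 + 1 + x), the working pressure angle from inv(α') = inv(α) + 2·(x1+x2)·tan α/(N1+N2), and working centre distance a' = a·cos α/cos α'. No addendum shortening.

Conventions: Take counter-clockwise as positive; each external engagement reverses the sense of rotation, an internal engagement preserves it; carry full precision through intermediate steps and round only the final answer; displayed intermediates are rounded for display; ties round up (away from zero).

1.5771

class = single-mesh tooth geometry [involute pair 31T × 35T, m = 2.966]
base radii: r_b1 = 42.524002, r_b2 = 48.010970
tip radii: r_a1 = 48.939000, r_a2 = 54.871000
no profile shift: α' = α, a' = a
action lengths: √(r_a1²−r_b1²) = 24.222613, √(r_a2²−r_b2²) = 26.566396
base pitch p_b = π·m·cos α = 8.618909
CR = (24.222613 + 26.566396 − 97.878000·sin 22.33500°)/8.618909 = 1.577147
contact ratio ≈ 1.5771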